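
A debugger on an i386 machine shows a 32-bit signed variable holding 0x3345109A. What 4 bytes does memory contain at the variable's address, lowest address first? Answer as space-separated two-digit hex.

9A 10 45 33

Split into bytes (most-significant first): 33 45 10 9A.
Little-endian: lowest address holds the least-significant byte.
So at ascending addresses the bytes are 9A 10 45 33.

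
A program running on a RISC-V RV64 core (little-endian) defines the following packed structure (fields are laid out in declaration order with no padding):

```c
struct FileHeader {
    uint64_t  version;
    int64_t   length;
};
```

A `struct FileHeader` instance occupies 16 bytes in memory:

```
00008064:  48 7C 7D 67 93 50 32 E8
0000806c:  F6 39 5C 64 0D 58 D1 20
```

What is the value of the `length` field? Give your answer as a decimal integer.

2364768093887805942

`length` follows `version` (8 bytes), so it starts at byte offset 8 and occupies 8 bytes.
Bytes at offsets 8..15: F6 39 5C 64 0D 58 D1 20.
Little-endian: lowest address holds the least-significant byte.
Reassemble most-significant byte first: 20 D1 58 0D 64 5C 39 F6 → 0x20D1580D645C39F6.
0x20D1580D645C39F6 = 2364768093887805942.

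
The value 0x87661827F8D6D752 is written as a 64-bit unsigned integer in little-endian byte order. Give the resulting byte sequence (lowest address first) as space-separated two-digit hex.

Split into bytes (most-significant first): 87 66 18 27 F8 D6 D7 52.
Little-endian: lowest address holds the least-significant byte.
So at ascending addresses the bytes are 52 D7 D6 F8 27 18 66 87.

52 D7 D6 F8 27 18 66 87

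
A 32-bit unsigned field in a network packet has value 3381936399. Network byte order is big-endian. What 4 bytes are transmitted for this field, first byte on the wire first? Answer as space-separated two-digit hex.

C9 94 41 0F

3381936399 in hexadecimal, padded to 32 bits, is 0xC994410F.
Split into bytes (most-significant first): C9 94 41 0F.
Big-endian: lowest address holds the most-significant byte.
So the memory order matches the most-significant-first order: C9 94 41 0F.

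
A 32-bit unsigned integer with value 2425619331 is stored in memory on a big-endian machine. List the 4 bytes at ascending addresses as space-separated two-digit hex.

90 94 03 83

2425619331 in hexadecimal, padded to 32 bits, is 0x90940383.
Split into bytes (most-significant first): 90 94 03 83.
Big-endian: lowest address holds the most-significant byte.
So the memory order matches the most-significant-first order: 90 94 03 83.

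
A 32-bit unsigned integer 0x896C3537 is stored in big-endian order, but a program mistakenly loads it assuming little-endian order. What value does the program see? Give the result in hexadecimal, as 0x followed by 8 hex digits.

0x37356C89

Stored big-endian, the bytes at ascending addresses are 89 6C 35 37.
Read back as little-endian, the first byte is least significant, giving 0x37356C89.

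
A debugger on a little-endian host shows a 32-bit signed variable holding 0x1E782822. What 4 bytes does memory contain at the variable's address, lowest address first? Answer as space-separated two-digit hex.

22 28 78 1E

Split into bytes (most-significant first): 1E 78 28 22.
Little-endian stores the least-significant byte at the lowest address.
So at ascending addresses the bytes are 22 28 78 1E.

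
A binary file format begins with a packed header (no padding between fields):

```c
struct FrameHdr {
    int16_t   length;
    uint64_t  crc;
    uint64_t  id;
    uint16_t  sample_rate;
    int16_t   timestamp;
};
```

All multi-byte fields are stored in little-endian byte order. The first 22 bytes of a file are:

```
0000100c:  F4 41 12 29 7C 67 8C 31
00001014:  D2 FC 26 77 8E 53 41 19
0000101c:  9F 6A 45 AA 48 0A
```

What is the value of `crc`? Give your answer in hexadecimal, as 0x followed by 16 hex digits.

0xFCD2318C677C2912

`crc` follows `length` (2 bytes), so it starts at byte offset 2 and occupies 8 bytes.
Bytes at offsets 2..9: 12 29 7C 67 8C 31 D2 FC.
In little-endian order the low byte comes first in memory.
Reassemble most-significant byte first: FC D2 31 8C 67 7C 29 12 → 0xFCD2318C677C2912.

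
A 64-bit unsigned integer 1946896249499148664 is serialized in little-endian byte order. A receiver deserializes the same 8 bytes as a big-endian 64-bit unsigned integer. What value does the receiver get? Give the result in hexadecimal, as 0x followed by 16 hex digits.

0x78E1EFE5D2C3041B

1946896249499148664 in 64-bit hexadecimal is 0x1B04C3D2E5EFE178.
Stored little-endian, the bytes at ascending addresses are 78 E1 EF E5 D2 C3 04 1B.
Read back as big-endian, the last byte is least significant, giving 0x78E1EFE5D2C3041B.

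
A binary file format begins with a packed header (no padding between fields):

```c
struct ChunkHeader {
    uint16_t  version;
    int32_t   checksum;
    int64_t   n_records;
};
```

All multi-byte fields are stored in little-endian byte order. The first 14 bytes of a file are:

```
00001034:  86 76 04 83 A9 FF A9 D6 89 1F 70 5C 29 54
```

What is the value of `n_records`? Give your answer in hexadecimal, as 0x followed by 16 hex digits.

0x54295C701F89D6A9

`n_records` follows `version` (2 B), `checksum` (4 B), so it starts at offset 2 + 4 = 6 and occupies 8 bytes.
Bytes at offsets 6..13: A9 D6 89 1F 70 5C 29 54.
Little-endian: lowest address holds the least-significant byte.
Reassemble most-significant byte first: 54 29 5C 70 1F 89 D6 A9 → 0x54295C701F89D6A9.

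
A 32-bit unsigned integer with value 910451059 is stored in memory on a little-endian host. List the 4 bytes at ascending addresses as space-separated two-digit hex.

73 61 44 36

910451059 in hexadecimal, padded to 32 bits, is 0x36446173.
Split into bytes (most-significant first): 36 44 61 73.
Little-endian: lowest address holds the least-significant byte.
So at ascending addresses the bytes are 73 61 44 36.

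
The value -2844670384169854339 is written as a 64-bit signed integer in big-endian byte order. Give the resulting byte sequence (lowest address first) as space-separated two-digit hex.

D8 85 B3 5B 78 7B 5A 7D

Two's complement of -2844670384169854339 in 64 bits: 2844670384169854339 = 0x277A4CA48784A583; invert → 0xD885B35B787B5A7C; add 1 → 0xD885B35B787B5A7D.
Split into bytes (most-significant first): D8 85 B3 5B 78 7B 5A 7D.
Big-endian: lowest address holds the most-significant byte.
So the memory order matches the most-significant-first order: D8 85 B3 5B 78 7B 5A 7D.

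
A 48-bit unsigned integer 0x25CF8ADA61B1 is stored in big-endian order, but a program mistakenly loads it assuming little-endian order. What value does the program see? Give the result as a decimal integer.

Stored big-endian, the bytes at ascending addresses are 25 CF 8A DA 61 B1.
Read back as little-endian, the first byte is least significant, giving 0xB161DA8ACF25.
0xB161DA8ACF25 = 195033836474149.

195033836474149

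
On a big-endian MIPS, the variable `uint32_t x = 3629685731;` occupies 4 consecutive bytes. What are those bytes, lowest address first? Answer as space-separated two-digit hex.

3629685731 in hexadecimal, padded to 32 bits, is 0xD8589BE3.
Split into bytes (most-significant first): D8 58 9B E3.
Big-endian stores the most-significant byte at the lowest address.
So the memory order matches the most-significant-first order: D8 58 9B E3.

D8 58 9B E3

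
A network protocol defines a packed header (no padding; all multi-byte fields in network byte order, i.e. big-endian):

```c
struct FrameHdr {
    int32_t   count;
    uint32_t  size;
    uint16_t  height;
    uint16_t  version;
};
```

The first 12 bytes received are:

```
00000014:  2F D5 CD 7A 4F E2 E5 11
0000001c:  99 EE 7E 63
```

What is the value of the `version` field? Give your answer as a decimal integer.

32355

`version` follows `count` (4 B), `size` (4 B), `height` (2 B), so it starts at offset 4 + 4 + 2 = 10 and occupies 2 bytes.
Bytes at offsets 10..11: 7E 63.
In big-endian order the high byte comes first in memory.
The bytes are already most-significant first: 0x7E63.
0x7E63 = 32355.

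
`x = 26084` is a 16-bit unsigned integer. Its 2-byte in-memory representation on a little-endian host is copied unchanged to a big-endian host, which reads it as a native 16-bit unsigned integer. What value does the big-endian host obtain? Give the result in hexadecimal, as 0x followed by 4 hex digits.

0xE465

26084 in 16-bit hexadecimal is 0x65E4.
Stored little-endian, the bytes at ascending addresses are E4 65.
Read back as big-endian, the last byte is least significant, giving 0xE465.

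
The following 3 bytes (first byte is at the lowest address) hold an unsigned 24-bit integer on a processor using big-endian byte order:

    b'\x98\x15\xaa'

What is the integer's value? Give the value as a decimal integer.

Big-endian stores the most-significant byte at the lowest address.
The bytes are already most-significant first: 0x9815AA.
0x9815AA = 9967018.

9967018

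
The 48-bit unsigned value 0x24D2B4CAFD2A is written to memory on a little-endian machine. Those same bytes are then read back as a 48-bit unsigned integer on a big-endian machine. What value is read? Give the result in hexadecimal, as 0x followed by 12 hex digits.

0x2AFDCAB4D224

Stored little-endian, the bytes at ascending addresses are 2A FD CA B4 D2 24.
Read back as big-endian, the last byte is least significant, giving 0x2AFDCAB4D224.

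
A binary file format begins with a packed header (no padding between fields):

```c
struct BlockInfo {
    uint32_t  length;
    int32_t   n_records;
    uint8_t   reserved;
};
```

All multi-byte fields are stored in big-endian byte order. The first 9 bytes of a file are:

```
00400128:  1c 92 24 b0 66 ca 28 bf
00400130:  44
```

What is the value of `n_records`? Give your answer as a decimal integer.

1724524735

`n_records` follows `length` (4 bytes), so it starts at byte offset 4 and occupies 4 bytes.
Bytes at offsets 4..7: 66 CA 28 BF.
Big-endian: lowest address holds the most-significant byte.
The bytes are already most-significant first: 0x66CA28BF.
0x66CA28BF = 1724524735.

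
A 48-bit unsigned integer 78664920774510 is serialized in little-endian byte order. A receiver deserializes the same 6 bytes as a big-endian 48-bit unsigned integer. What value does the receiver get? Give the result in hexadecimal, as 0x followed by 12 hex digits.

0x6EB7A89A8B47

78664920774510 in 48-bit hexadecimal is 0x478B9AA8B76E.
Stored little-endian, the bytes at ascending addresses are 6E B7 A8 9A 8B 47.
Read back as big-endian, the last byte is least significant, giving 0x6EB7A89A8B47.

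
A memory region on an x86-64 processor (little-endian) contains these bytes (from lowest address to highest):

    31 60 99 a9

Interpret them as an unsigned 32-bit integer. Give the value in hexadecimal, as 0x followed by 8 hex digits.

In little-endian order the low byte comes first in memory.
Reassemble most-significant byte first: A9 99 60 31 → 0xA9996031.

0xA9996031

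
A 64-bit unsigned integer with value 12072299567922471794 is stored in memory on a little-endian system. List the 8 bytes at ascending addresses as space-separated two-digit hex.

72 E3 1E C8 7E 6C 89 A7

12072299567922471794 in hexadecimal, padded to 64 bits, is 0xA7896C7EC81EE372.
Split into bytes (most-significant first): A7 89 6C 7E C8 1E E3 72.
In little-endian order the low byte comes first in memory.
So at ascending addresses the bytes are 72 E3 1E C8 7E 6C 89 A7.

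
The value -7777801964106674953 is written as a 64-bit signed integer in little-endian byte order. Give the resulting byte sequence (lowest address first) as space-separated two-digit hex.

F7 0C 16 7C 52 B2 0F 94

Two's complement of -7777801964106674953 in 64 bits: 7777801964106674953 = 0x6BF04DAD83E9F309; invert → 0x940FB2527C160CF6; add 1 → 0x940FB2527C160CF7.
Split into bytes (most-significant first): 94 0F B2 52 7C 16 0C F7.
In little-endian order the low byte comes first in memory.
So at ascending addresses the bytes are F7 0C 16 7C 52 B2 0F 94.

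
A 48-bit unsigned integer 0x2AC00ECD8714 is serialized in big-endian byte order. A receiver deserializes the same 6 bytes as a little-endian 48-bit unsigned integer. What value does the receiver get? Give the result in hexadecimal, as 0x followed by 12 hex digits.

0x1487CD0EC02A

Stored big-endian, the bytes at ascending addresses are 2A C0 0E CD 87 14.
Read back as little-endian, the first byte is least significant, giving 0x1487CD0EC02A.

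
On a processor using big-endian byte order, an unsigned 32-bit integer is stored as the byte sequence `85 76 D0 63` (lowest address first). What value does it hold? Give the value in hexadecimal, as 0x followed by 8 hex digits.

In big-endian order the high byte comes first in memory.
The bytes are already most-significant first: 0x8576D063.

0x8576D063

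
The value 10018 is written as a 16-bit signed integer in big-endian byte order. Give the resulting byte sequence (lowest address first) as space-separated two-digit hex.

10018 in hexadecimal, padded to 16 bits, is 0x2722.
Split into bytes (most-significant first): 27 22.
In big-endian order the high byte comes first in memory.
So the memory order matches the most-significant-first order: 27 22.

27 22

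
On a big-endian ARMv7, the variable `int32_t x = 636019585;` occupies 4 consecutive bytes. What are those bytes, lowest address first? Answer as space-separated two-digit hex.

25 E8 E3 81

636019585 in hexadecimal, padded to 32 bits, is 0x25E8E381.
Split into bytes (most-significant first): 25 E8 E3 81.
Big-endian stores the most-significant byte at the lowest address.
So the memory order matches the most-significant-first order: 25 E8 E3 81.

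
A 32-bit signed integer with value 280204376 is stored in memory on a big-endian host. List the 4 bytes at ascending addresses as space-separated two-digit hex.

10 B3 94 58

280204376 in hexadecimal, padded to 32 bits, is 0x10B39458.
Split into bytes (most-significant first): 10 B3 94 58.
Big-endian stores the most-significant byte at the lowest address.
So the memory order matches the most-significant-first order: 10 B3 94 58.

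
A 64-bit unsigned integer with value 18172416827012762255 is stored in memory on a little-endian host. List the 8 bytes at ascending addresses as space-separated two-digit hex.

18172416827012762255 in hexadecimal, padded to 64 bits, is 0xFC3164D2946D4A8F.
Split into bytes (most-significant first): FC 31 64 D2 94 6D 4A 8F.
Little-endian: lowest address holds the least-significant byte.
So at ascending addresses the bytes are 8F 4A 6D 94 D2 64 31 FC.

8F 4A 6D 94 D2 64 31 FC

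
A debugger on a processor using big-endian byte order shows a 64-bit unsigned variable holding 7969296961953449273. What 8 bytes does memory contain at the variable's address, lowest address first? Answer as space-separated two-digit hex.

7969296961953449273 in hexadecimal, padded to 64 bits, is 0x6E98A15D1ED5C539.
Split into bytes (most-significant first): 6E 98 A1 5D 1E D5 C5 39.
Big-endian stores the most-significant byte at the lowest address.
So the memory order matches the most-significant-first order: 6E 98 A1 5D 1E D5 C5 39.

6E 98 A1 5D 1E D5 C5 39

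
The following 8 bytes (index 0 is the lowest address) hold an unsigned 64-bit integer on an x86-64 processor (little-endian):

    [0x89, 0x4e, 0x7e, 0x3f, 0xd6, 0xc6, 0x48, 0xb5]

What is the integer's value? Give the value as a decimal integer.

13062909342678666889

In little-endian order the low byte comes first in memory.
Reassemble most-significant byte first: B5 48 C6 D6 3F 7E 4E 89 → 0xB548C6D63F7E4E89.
0xB548C6D63F7E4E89 = 13062909342678666889.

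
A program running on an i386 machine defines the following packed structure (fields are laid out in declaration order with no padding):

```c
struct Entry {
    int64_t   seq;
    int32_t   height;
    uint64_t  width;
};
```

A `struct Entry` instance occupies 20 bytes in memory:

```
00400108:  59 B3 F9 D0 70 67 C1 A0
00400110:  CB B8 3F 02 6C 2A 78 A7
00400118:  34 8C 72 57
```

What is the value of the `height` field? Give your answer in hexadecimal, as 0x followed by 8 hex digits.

`height` follows `seq` (8 bytes), so it starts at byte offset 8 and occupies 4 bytes.
Bytes at offsets 8..11: CB B8 3F 02.
Little-endian: lowest address holds the least-significant byte.
Reassemble most-significant byte first: 02 3F B8 CB → 0x023FB8CB.

0x023FB8CB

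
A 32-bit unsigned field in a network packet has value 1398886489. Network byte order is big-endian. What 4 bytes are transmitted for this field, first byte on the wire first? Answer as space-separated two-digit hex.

1398886489 in hexadecimal, padded to 32 bits, is 0x53615059.
Split into bytes (most-significant first): 53 61 50 59.
In big-endian order the high byte comes first in memory.
So the memory order matches the most-significant-first order: 53 61 50 59.

53 61 50 59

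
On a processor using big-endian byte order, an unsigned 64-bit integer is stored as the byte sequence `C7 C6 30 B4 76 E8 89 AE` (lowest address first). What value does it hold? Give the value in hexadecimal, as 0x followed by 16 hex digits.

0xC7C630B476E889AE

In big-endian order the high byte comes first in memory.
The bytes are already most-significant first: 0xC7C630B476E889AE.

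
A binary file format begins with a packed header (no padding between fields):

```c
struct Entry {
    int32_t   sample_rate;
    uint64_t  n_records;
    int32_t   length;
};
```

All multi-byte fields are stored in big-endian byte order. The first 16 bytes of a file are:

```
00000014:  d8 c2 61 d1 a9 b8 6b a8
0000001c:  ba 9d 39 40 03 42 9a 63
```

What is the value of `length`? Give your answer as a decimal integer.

`length` follows `sample_rate` (4 B), `n_records` (8 B), so it starts at offset 4 + 8 = 12 and occupies 4 bytes.
Bytes at offsets 12..15: 03 42 9A 63.
Big-endian: lowest address holds the most-significant byte.
The bytes are already most-significant first: 0x03429A63.
0x03429A63 = 54696547.

54696547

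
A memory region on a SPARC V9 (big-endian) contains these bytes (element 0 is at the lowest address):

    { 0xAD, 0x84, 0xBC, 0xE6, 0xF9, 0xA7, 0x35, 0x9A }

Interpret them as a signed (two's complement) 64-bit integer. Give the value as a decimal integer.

-5943417908005227110

Big-endian stores the most-significant byte at the lowest address.
The bytes are already most-significant first: 0xAD84BCE6F9A7359A.
Top bit is set, so as a signed 64-bit value this is 0xAD84BCE6F9A7359A − 2^64 = -5943417908005227110.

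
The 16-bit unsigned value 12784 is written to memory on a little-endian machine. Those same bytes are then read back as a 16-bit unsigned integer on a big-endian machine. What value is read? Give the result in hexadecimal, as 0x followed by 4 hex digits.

12784 in 16-bit hexadecimal is 0x31F0.
Stored little-endian, the bytes at ascending addresses are F0 31.
Read back as big-endian, the last byte is least significant, giving 0xF031.

0xF031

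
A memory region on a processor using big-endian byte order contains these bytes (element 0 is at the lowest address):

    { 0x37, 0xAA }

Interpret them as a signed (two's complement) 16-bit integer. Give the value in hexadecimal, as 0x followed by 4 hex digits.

In big-endian order the high byte comes first in memory.
The bytes are already most-significant first: 0x37AA.

0x37AA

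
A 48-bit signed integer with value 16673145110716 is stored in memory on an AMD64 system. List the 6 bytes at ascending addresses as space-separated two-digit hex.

BC 40 E4 04 2A 0F

16673145110716 in hexadecimal, padded to 48 bits, is 0x0F2A04E440BC.
Split into bytes (most-significant first): 0F 2A 04 E4 40 BC.
Little-endian: lowest address holds the least-significant byte.
So at ascending addresses the bytes are BC 40 E4 04 2A 0F.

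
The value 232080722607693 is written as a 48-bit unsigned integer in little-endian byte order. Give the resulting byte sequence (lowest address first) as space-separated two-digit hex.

4D BE 07 81 13 D3

232080722607693 in hexadecimal, padded to 48 bits, is 0xD3138107BE4D.
Split into bytes (most-significant first): D3 13 81 07 BE 4D.
Little-endian stores the least-significant byte at the lowest address.
So at ascending addresses the bytes are 4D BE 07 81 13 D3.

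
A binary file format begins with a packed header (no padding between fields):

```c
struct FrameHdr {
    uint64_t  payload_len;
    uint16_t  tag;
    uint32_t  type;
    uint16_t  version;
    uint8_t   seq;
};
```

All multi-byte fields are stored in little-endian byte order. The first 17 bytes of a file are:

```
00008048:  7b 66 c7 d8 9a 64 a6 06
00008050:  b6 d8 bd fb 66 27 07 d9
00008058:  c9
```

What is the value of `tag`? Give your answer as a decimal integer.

`tag` follows `payload_len` (8 bytes), so it starts at byte offset 8 and occupies 2 bytes.
Bytes at offsets 8..9: B6 D8.
Little-endian stores the least-significant byte at the lowest address.
Reassemble most-significant byte first: D8 B6 → 0xD8B6.
0xD8B6 = 55478.

55478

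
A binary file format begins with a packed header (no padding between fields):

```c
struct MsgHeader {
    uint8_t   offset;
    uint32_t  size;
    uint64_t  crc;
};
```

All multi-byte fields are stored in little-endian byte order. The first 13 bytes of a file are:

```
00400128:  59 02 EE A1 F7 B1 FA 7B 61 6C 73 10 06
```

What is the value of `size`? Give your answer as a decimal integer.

4154584578

`size` follows `offset` (1 byte), so it starts at byte offset 1 and occupies 4 bytes.
Bytes at offsets 1..4: 02 EE A1 F7.
Little-endian stores the least-significant byte at the lowest address.
Reassemble most-significant byte first: F7 A1 EE 02 → 0xF7A1EE02.
0xF7A1EE02 = 4154584578.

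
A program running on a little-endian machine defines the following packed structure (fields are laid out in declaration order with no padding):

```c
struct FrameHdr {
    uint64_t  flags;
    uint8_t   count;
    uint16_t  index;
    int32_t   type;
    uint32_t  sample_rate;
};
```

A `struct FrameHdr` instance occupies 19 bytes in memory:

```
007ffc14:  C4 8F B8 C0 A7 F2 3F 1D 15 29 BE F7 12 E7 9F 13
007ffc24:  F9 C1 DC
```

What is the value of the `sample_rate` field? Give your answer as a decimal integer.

3703699731

`sample_rate` follows `flags` (8 B), `count` (1 B), `index` (2 B), `type` (4 B), so it starts at offset 8 + 1 + 2 + 4 = 15 and occupies 4 bytes.
Bytes at offsets 15..18: 13 F9 C1 DC.
In little-endian order the low byte comes first in memory.
Reassemble most-significant byte first: DC C1 F9 13 → 0xDCC1F913.
0xDCC1F913 = 3703699731.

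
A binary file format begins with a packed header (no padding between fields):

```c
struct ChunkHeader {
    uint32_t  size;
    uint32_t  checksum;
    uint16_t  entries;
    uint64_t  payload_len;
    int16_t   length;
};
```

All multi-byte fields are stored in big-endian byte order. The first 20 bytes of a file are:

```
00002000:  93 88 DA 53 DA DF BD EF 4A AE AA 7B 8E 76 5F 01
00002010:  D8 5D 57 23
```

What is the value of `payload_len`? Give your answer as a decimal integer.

12284569047634401373

`payload_len` follows `size` (4 B), `checksum` (4 B), `entries` (2 B), so it starts at offset 4 + 4 + 2 = 10 and occupies 8 bytes.
Bytes at offsets 10..17: AA 7B 8E 76 5F 01 D8 5D.
Big-endian: lowest address holds the most-significant byte.
The bytes are already most-significant first: 0xAA7B8E765F01D85D.
0xAA7B8E765F01D85D = 12284569047634401373.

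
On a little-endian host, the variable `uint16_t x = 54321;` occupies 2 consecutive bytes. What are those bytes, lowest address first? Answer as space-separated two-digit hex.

54321 in hexadecimal, padded to 16 bits, is 0xD431.
Split into bytes (most-significant first): D4 31.
Little-endian: lowest address holds the least-significant byte.
So at ascending addresses the bytes are 31 D4.

31 D4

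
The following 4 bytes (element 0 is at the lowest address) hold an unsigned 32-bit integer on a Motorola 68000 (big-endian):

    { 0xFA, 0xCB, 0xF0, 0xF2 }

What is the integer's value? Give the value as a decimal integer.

Big-endian: lowest address holds the most-significant byte.
The bytes are already most-significant first: 0xFACBF0F2.
0xFACBF0F2 = 4207669490.

4207669490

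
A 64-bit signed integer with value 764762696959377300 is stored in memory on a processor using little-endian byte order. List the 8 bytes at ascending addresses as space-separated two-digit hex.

94 BF BB F9 9E FB 9C 0A

764762696959377300 in hexadecimal, padded to 64 bits, is 0x0A9CFB9EF9BBBF94.
Split into bytes (most-significant first): 0A 9C FB 9E F9 BB BF 94.
In little-endian order the low byte comes first in memory.
So at ascending addresses the bytes are 94 BF BB F9 9E FB 9C 0A.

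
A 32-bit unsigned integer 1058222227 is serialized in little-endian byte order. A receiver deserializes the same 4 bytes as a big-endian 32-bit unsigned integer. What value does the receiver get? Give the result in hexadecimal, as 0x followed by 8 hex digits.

0x9330133F

1058222227 in 32-bit hexadecimal is 0x3F133093.
Stored little-endian, the bytes at ascending addresses are 93 30 13 3F.
Read back as big-endian, the last byte is least significant, giving 0x9330133F.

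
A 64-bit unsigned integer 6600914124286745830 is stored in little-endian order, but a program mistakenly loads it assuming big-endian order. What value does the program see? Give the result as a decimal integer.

16599415290746936155

6600914124286745830 in 64-bit hexadecimal is 0x5B9B286C42F85CE6.
Stored little-endian, the bytes at ascending addresses are E6 5C F8 42 6C 28 9B 5B.
Read back as big-endian, the last byte is least significant, giving 0xE65CF8426C289B5B.
0xE65CF8426C289B5B = 16599415290746936155.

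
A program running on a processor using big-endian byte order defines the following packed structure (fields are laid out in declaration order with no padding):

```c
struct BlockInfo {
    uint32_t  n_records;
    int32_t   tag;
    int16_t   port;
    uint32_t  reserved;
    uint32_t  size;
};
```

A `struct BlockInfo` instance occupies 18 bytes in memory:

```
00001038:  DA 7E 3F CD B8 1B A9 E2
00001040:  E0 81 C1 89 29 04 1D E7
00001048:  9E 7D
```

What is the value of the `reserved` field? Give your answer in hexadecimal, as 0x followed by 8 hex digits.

0xC1892904

`reserved` follows `n_records` (4 B), `tag` (4 B), `port` (2 B), so it starts at offset 4 + 4 + 2 = 10 and occupies 4 bytes.
Bytes at offsets 10..13: C1 89 29 04.
Big-endian stores the most-significant byte at the lowest address.
The bytes are already most-significant first: 0xC1892904.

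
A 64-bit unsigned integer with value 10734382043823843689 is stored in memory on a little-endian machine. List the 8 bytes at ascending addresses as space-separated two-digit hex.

10734382043823843689 in hexadecimal, padded to 64 bits, is 0x94F82F987D73A969.
Split into bytes (most-significant first): 94 F8 2F 98 7D 73 A9 69.
In little-endian order the low byte comes first in memory.
So at ascending addresses the bytes are 69 A9 73 7D 98 2F F8 94.

69 A9 73 7D 98 2F F8 94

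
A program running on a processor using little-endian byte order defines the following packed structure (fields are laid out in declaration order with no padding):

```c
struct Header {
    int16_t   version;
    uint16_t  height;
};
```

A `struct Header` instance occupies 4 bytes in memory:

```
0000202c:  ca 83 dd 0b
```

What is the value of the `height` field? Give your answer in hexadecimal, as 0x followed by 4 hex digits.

0x0BDD

`height` follows `version` (2 bytes), so it starts at byte offset 2 and occupies 2 bytes.
Bytes at offsets 2..3: DD 0B.
Little-endian stores the least-significant byte at the lowest address.
Reassemble most-significant byte first: 0B DD → 0x0BDD.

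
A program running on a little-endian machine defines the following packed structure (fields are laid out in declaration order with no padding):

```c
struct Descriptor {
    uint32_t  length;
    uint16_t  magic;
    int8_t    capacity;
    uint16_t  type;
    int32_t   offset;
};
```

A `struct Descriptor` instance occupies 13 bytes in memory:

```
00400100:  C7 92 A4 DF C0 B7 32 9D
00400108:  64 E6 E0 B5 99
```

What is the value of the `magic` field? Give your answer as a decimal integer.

47040

`magic` follows `length` (4 bytes), so it starts at byte offset 4 and occupies 2 bytes.
Bytes at offsets 4..5: C0 B7.
Little-endian: lowest address holds the least-significant byte.
Reassemble most-significant byte first: B7 C0 → 0xB7C0.
0xB7C0 = 47040.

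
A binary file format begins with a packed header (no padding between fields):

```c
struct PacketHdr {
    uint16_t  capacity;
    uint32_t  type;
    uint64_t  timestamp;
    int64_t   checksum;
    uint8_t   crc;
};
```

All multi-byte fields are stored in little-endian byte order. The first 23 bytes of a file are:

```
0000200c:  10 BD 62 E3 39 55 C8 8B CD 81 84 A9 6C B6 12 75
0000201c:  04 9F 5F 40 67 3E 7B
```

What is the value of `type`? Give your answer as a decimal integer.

`type` follows `capacity` (2 bytes), so it starts at byte offset 2 and occupies 4 bytes.
Bytes at offsets 2..5: 62 E3 39 55.
In little-endian order the low byte comes first in memory.
Reassemble most-significant byte first: 55 39 E3 62 → 0x5539E362.
0x5539E362 = 1429857122.

1429857122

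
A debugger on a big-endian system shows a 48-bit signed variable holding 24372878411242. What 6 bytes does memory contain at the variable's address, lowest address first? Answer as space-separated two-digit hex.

16 2A C0 C2 85 EA

24372878411242 in hexadecimal, padded to 48 bits, is 0x162AC0C285EA.
Split into bytes (most-significant first): 16 2A C0 C2 85 EA.
In big-endian order the high byte comes first in memory.
So the memory order matches the most-significant-first order: 16 2A C0 C2 85 EA.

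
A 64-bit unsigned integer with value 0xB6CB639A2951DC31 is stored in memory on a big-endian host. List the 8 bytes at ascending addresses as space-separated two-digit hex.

Split into bytes (most-significant first): B6 CB 63 9A 29 51 DC 31.
Big-endian stores the most-significant byte at the lowest address.
So the memory order matches the most-significant-first order: B6 CB 63 9A 29 51 DC 31.

B6 CB 63 9A 29 51 DC 31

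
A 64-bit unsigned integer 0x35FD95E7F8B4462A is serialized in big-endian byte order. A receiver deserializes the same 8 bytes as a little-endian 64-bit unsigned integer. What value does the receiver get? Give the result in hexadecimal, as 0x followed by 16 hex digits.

0x2A46B4F8E795FD35

Stored big-endian, the bytes at ascending addresses are 35 FD 95 E7 F8 B4 46 2A.
Read back as little-endian, the first byte is least significant, giving 0x2A46B4F8E795FD35.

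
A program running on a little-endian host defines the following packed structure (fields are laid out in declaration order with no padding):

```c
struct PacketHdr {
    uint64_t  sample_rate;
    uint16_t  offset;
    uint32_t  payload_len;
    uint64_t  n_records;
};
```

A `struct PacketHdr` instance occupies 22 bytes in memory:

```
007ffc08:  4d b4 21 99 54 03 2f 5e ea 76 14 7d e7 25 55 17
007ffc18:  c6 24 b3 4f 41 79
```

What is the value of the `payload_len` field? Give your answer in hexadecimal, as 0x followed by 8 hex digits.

`payload_len` follows `sample_rate` (8 B), `offset` (2 B), so it starts at offset 8 + 2 = 10 and occupies 4 bytes.
Bytes at offsets 10..13: 14 7D E7 25.
Little-endian: lowest address holds the least-significant byte.
Reassemble most-significant byte first: 25 E7 7D 14 → 0x25E77D14.

0x25E77D14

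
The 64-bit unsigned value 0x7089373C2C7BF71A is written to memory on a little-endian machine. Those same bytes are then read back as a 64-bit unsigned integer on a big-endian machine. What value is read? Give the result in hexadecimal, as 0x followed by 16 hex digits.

0x1AF77B2C3C378970

Stored little-endian, the bytes at ascending addresses are 1A F7 7B 2C 3C 37 89 70.
Read back as big-endian, the last byte is least significant, giving 0x1AF77B2C3C378970.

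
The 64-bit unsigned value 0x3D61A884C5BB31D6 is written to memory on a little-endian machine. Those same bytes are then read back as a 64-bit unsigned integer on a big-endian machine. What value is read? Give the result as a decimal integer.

15434323854983979325

Stored little-endian, the bytes at ascending addresses are D6 31 BB C5 84 A8 61 3D.
Read back as big-endian, the last byte is least significant, giving 0xD631BBC584A8613D.
0xD631BBC584A8613D = 15434323854983979325.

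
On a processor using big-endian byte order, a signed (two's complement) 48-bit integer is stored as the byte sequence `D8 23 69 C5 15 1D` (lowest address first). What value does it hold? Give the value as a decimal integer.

-43828366732003

Big-endian stores the most-significant byte at the lowest address.
The bytes are already most-significant first: 0xD82369C5151D.
Top bit is set, so as a signed 48-bit value this is 0xD82369C5151D − 2^48 = -43828366732003.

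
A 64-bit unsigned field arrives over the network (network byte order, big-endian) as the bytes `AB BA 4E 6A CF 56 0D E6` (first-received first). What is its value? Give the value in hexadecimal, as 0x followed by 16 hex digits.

Big-endian stores the most-significant byte at the lowest address.
The bytes are already most-significant first: 0xABBA4E6ACF560DE6.

0xABBA4E6ACF560DE6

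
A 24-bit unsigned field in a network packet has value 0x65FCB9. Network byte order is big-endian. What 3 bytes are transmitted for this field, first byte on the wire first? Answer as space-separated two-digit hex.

65 FC B9

Split into bytes (most-significant first): 65 FC B9.
Big-endian: lowest address holds the most-significant byte.
So the memory order matches the most-significant-first order: 65 FC B9.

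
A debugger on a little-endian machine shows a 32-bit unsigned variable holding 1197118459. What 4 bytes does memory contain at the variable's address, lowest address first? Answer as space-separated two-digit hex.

1197118459 in hexadecimal, padded to 32 bits, is 0x475A93FB.
Split into bytes (most-significant first): 47 5A 93 FB.
In little-endian order the low byte comes first in memory.
So at ascending addresses the bytes are FB 93 5A 47.

FB 93 5A 47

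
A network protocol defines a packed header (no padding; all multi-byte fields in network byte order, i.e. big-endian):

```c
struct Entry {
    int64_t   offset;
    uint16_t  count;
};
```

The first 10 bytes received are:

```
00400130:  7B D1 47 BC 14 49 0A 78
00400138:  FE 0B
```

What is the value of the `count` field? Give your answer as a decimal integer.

`count` follows `offset` (8 bytes), so it starts at byte offset 8 and occupies 2 bytes.
Bytes at offsets 8..9: FE 0B.
Big-endian stores the most-significant byte at the lowest address.
The bytes are already most-significant first: 0xFE0B.
0xFE0B = 65035.

65035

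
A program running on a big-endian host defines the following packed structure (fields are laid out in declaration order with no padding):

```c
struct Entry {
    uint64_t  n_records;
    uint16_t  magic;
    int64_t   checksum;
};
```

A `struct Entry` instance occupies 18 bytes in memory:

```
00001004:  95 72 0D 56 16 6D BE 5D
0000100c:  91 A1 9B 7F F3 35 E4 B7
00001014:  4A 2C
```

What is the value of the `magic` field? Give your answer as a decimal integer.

`magic` follows `n_records` (8 bytes), so it starts at byte offset 8 and occupies 2 bytes.
Bytes at offsets 8..9: 91 A1.
Big-endian: lowest address holds the most-significant byte.
The bytes are already most-significant first: 0x91A1.
0x91A1 = 37281.

37281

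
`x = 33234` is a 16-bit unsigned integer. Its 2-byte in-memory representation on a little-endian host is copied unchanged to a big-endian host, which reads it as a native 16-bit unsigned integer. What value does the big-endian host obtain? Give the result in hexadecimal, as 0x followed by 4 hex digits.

33234 in 16-bit hexadecimal is 0x81D2.
Stored little-endian, the bytes at ascending addresses are D2 81.
Read back as big-endian, the last byte is least significant, giving 0xD281.

0xD281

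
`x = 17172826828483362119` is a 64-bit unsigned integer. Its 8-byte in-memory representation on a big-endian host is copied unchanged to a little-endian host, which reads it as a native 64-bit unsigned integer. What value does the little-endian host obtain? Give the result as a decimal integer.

17172826828483362119 in 64-bit hexadecimal is 0xEE522303D50C7D47.
Stored big-endian, the bytes at ascending addresses are EE 52 23 03 D5 0C 7D 47.
Read back as little-endian, the first byte is least significant, giving 0x477D0CD5032352EE.
0x477D0CD5032352EE = 5151287657801929454.

5151287657801929454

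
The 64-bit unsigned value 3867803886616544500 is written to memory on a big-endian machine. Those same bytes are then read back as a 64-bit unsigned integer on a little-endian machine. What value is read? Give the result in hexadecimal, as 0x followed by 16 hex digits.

3867803886616544500 in 64-bit hexadecimal is 0x35AD332472A784F4.
Stored big-endian, the bytes at ascending addresses are 35 AD 33 24 72 A7 84 F4.
Read back as little-endian, the first byte is least significant, giving 0xF484A7722433AD35.

0xF484A7722433AD35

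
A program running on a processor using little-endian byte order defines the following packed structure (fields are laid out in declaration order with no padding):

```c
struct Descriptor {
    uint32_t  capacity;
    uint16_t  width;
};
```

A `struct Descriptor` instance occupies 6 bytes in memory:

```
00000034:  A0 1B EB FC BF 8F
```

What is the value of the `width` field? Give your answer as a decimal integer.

`width` follows `capacity` (4 bytes), so it starts at byte offset 4 and occupies 2 bytes.
Bytes at offsets 4..5: BF 8F.
Little-endian stores the least-significant byte at the lowest address.
Reassemble most-significant byte first: 8F BF → 0x8FBF.
0x8FBF = 36799.

36799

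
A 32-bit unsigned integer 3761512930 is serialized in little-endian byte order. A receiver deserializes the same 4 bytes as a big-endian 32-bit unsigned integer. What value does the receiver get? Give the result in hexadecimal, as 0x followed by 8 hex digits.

3761512930 in 32-bit hexadecimal is 0xE03421E2.
Stored little-endian, the bytes at ascending addresses are E2 21 34 E0.
Read back as big-endian, the last byte is least significant, giving 0xE22134E0.

0xE22134E0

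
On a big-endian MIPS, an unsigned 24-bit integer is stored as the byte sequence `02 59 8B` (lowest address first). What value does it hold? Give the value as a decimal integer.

153995

Big-endian stores the most-significant byte at the lowest address.
The bytes are already most-significant first: 0x02598B.
0x02598B = 153995.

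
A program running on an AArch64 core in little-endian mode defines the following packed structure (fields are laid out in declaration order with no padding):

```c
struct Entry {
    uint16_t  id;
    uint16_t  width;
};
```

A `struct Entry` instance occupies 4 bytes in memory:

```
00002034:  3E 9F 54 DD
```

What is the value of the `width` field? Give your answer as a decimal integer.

`width` follows `id` (2 bytes), so it starts at byte offset 2 and occupies 2 bytes.
Bytes at offsets 2..3: 54 DD.
In little-endian order the low byte comes first in memory.
Reassemble most-significant byte first: DD 54 → 0xDD54.
0xDD54 = 56660.

56660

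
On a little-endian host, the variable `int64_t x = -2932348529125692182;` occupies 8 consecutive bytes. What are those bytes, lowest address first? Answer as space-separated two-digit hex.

EA EC D2 8B 8C 34 4E D7

Two's complement of -2932348529125692182 in 64 bits: 2932348529125692182 = 0x28B1CB73742D1316; invert → 0xD74E348C8BD2ECE9; add 1 → 0xD74E348C8BD2ECEA.
Split into bytes (most-significant first): D7 4E 34 8C 8B D2 EC EA.
Little-endian: lowest address holds the least-significant byte.
So at ascending addresses the bytes are EA EC D2 8B 8C 34 4E D7.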